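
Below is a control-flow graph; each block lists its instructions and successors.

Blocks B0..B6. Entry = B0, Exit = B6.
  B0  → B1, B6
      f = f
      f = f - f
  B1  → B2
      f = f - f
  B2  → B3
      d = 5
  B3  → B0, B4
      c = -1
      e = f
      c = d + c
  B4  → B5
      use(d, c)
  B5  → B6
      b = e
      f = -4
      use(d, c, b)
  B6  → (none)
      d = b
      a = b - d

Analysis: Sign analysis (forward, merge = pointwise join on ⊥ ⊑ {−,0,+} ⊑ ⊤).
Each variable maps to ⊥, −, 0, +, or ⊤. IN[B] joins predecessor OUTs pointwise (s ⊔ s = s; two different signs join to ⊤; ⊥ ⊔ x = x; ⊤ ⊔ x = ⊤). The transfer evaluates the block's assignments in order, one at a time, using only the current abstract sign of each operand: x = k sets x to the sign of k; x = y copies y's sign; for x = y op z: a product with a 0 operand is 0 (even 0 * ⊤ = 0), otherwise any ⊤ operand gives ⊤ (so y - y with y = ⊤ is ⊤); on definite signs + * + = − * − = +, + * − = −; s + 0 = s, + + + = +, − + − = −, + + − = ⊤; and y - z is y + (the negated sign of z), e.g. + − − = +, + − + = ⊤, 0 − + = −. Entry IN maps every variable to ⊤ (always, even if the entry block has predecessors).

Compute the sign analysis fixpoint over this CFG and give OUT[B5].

Fixpoint table:
  B0:  IN=(all ⊤)  OUT=(all ⊤)
  B1:  IN=(all ⊤)  OUT=(all ⊤)
  B2:  IN=(all ⊤)  OUT={d:+; rest ⊤}
  B3:  IN={d:+; rest ⊤}  OUT={d:+; rest ⊤}
  B4:  IN={d:+; rest ⊤}  OUT={d:+; rest ⊤}
  B5:  IN={d:+; rest ⊤}  OUT={d:+, f:-; rest ⊤}
  B6:  IN=(all ⊤)  OUT=(all ⊤)

Merge at B5: IN[B5] = OUT[B4] = {a: ⊤, b: ⊤, c: ⊤, d: +, e: ⊤, f: ⊤}
Applying B5's transfer function to that IN value gives OUT[B5] (row B5 above).

Answer: {a: ⊤, b: ⊤, c: ⊤, d: +, e: ⊤, f: -}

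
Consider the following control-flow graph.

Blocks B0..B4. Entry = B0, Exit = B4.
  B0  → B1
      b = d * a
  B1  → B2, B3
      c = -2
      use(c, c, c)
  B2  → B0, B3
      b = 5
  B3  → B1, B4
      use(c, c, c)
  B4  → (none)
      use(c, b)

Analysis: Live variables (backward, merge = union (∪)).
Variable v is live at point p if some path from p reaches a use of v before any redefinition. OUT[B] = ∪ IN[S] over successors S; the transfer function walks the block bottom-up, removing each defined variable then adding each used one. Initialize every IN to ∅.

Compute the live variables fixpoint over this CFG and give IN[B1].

Converged values:
  B0:  IN={a, d}  OUT={a, b, d}
  B1:  IN={a, b, d}  OUT={a, b, c, d}
  B2:  IN={a, c, d}  OUT={a, b, c, d}
  B3:  IN={a, b, c, d}  OUT={a, b, c, d}
  B4:  IN={b, c}  OUT={}

Merge at B1: OUT[B1] = IN[B2] ⊔ IN[B3] = {a, b, c, d}
Applying B1's transfer function to that OUT value gives IN[B1] (row B1 above).

Answer: {a, b, d}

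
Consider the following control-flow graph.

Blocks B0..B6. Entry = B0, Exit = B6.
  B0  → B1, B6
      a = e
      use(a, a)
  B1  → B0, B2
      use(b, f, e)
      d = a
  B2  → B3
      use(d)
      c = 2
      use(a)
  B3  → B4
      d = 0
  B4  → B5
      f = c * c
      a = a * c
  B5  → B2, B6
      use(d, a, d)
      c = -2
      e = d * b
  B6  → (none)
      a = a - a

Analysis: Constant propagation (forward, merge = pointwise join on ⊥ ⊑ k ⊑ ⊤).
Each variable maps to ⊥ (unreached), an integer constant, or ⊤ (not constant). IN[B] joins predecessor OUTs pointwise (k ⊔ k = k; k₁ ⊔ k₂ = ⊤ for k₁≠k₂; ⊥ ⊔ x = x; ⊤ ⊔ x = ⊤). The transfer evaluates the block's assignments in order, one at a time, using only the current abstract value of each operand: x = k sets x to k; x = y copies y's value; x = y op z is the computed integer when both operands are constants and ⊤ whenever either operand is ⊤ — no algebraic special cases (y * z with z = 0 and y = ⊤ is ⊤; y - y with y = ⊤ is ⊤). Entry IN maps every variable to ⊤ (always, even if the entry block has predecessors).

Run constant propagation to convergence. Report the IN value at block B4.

Answer: {a: ⊤, b: ⊤, c: 2, d: 0, e: ⊤, f: ⊤}

Working:
Per-block solution:
  B0: | IN=(all ⊤) | OUT=(all ⊤)
  B1: | IN=(all ⊤) | OUT=(all ⊤)
  B2: | IN=(all ⊤) | OUT={c:2; rest ⊤}
  B3: | IN={c:2; rest ⊤} | OUT={c:2, d:0; rest ⊤}
  B4: | IN={c:2, d:0; rest ⊤} | OUT={c:2, d:0, f:4; rest ⊤}
  B5: | IN={c:2, d:0, f:4; rest ⊤} | OUT={c:-2, d:0, f:4; rest ⊤}
  B6: | IN=(all ⊤) | OUT=(all ⊤)

Merge at B4: IN[B4] = OUT[B3] = {a: ⊤, b: ⊤, c: 2, d: 0, e: ⊤, f: ⊤}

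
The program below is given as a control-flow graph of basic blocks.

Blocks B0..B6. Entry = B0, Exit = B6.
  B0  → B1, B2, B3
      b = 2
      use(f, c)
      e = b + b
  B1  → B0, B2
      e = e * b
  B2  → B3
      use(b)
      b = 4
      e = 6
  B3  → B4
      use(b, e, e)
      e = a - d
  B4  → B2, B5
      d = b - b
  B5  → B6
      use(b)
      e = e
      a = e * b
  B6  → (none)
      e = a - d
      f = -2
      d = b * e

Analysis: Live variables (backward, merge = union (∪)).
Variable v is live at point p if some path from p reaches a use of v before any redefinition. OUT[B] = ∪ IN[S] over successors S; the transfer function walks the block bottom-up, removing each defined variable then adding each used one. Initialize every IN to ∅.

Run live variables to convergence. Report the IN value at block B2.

Answer: {a, b, d}

Working:
Per-block solution:
  B0:  IN={a, c, d, f}  OUT={a, b, c, d, e, f}
  B1:  IN={a, b, c, d, e, f}  OUT={a, b, c, d, f}
  B2:  IN={a, b, d}  OUT={a, b, d, e}
  B3:  IN={a, b, d, e}  OUT={a, b, e}
  B4:  IN={a, b, e}  OUT={a, b, d, e}
  B5:  IN={b, d, e}  OUT={a, b, d}
  B6:  IN={a, b, d}  OUT={}

Merge at B2: OUT[B2] = IN[B3] = {a, b, d, e}
Applying B2's transfer function to that OUT value gives IN[B2] (row B2 above).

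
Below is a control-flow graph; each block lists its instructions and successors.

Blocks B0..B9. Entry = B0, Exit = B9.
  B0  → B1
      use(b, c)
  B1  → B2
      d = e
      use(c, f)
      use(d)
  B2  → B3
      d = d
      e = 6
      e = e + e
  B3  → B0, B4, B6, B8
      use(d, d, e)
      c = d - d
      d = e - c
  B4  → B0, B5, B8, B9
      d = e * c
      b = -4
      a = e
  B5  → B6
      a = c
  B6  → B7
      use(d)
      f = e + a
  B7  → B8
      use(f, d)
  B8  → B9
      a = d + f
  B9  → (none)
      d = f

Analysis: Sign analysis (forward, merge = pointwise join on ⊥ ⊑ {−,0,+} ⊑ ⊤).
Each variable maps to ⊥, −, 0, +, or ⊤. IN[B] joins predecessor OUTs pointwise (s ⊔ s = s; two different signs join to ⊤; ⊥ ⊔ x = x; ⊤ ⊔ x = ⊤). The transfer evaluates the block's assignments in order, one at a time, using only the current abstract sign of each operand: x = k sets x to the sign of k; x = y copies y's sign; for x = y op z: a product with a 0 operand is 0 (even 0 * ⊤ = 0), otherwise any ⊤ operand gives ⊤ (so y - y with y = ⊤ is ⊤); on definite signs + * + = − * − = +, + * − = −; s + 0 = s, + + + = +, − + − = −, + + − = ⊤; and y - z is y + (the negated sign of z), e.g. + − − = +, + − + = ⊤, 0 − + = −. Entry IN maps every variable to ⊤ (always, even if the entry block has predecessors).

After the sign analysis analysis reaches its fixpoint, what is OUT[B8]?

Converged values:
  B0: | IN=(all ⊤) | OUT=(all ⊤)
  B1: | IN=(all ⊤) | OUT=(all ⊤)
  B2: | IN=(all ⊤) | OUT={e:+; rest ⊤}
  B3: | IN={e:+; rest ⊤} | OUT={e:+; rest ⊤}
  B4: | IN={e:+; rest ⊤} | OUT={a:+, b:-, e:+; rest ⊤}
  B5: | IN={a:+, b:-, e:+; rest ⊤} | OUT={b:-, e:+; rest ⊤}
  B6: | IN={e:+; rest ⊤} | OUT={e:+; rest ⊤}
  B7: | IN={e:+; rest ⊤} | OUT={e:+; rest ⊤}
  B8: | IN={e:+; rest ⊤} | OUT={e:+; rest ⊤}
  B9: | IN={e:+; rest ⊤} | OUT={e:+; rest ⊤}

Merge at B8: IN[B8] = OUT[B3] ⊔ OUT[B4] ⊔ OUT[B7] = {a: ⊤, b: ⊤, c: ⊤, d: ⊤, e: +, f: ⊤}
Applying B8's transfer function to that IN value gives OUT[B8] (row B8 above).

Answer: {a: ⊤, b: ⊤, c: ⊤, d: ⊤, e: +, f: ⊤}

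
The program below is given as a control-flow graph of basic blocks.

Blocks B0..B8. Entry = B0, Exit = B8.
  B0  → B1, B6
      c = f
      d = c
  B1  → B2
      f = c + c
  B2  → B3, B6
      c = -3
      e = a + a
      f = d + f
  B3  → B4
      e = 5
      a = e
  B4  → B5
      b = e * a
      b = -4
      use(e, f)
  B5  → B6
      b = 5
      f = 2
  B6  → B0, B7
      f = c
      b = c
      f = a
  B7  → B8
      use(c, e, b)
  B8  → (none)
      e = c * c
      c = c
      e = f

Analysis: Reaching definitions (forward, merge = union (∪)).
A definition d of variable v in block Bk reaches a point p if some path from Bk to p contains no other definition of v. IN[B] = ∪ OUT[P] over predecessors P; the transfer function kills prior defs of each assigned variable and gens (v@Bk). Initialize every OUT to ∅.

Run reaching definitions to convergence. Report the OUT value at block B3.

Per-block solution:
  B0: | IN={a@B3, b@B6, c@B0, c@B2, d@B0, e@B2, e@B3, f@B6} | OUT={a@B3, b@B6, c@B0, d@B0, e@B2, e@B3, f@B6}
  B1: | IN={a@B3, b@B6, c@B0, d@B0, e@B2, e@B3, f@B6} | OUT={a@B3, b@B6, c@B0, d@B0, e@B2, e@B3, f@B1}
  B2: | IN={a@B3, b@B6, c@B0, d@B0, e@B2, e@B3, f@B1} | OUT={a@B3, b@B6, c@B2, d@B0, e@B2, f@B2}
  B3: | IN={a@B3, b@B6, c@B2, d@B0, e@B2, f@B2} | OUT={a@B3, b@B6, c@B2, d@B0, e@B3, f@B2}
  B4: | IN={a@B3, b@B6, c@B2, d@B0, e@B3, f@B2} | OUT={a@B3, b@B4, c@B2, d@B0, e@B3, f@B2}
  B5: | IN={a@B3, b@B4, c@B2, d@B0, e@B3, f@B2} | OUT={a@B3, b@B5, c@B2, d@B0, e@B3, f@B5}
  B6: | IN={a@B3, b@B5, b@B6, c@B0, c@B2, d@B0, e@B2, e@B3, f@B2, f@B5, f@B6} | OUT={a@B3, b@B6, c@B0, c@B2, d@B0, e@B2, e@B3, f@B6}
  B7: | IN={a@B3, b@B6, c@B0, c@B2, d@B0, e@B2, e@B3, f@B6} | OUT={a@B3, b@B6, c@B0, c@B2, d@B0, e@B2, e@B3, f@B6}
  B8: | IN={a@B3, b@B6, c@B0, c@B2, d@B0, e@B2, e@B3, f@B6} | OUT={a@B3, b@B6, c@B8, d@B0, e@B8, f@B6}

Merge at B3: IN[B3] = OUT[B2] = {a@B3, b@B6, c@B2, d@B0, e@B2, f@B2}
Applying B3's transfer function to that IN value gives OUT[B3] (row B3 above).

Answer: {a@B3, b@B6, c@B2, d@B0, e@B3, f@B2}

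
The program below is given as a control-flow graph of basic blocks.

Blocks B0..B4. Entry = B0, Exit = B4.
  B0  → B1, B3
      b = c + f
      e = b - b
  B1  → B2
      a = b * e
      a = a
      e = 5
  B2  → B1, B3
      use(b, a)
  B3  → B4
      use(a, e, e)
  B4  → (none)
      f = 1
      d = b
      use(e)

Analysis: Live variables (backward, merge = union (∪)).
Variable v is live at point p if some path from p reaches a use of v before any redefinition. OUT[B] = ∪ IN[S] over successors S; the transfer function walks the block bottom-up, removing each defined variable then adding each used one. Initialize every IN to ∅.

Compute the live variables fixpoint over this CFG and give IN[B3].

Answer: {a, b, e}

Trace:
Fixpoint table:
  B0:  IN={a, c, f}  OUT={a, b, e}
  B1:  IN={b, e}  OUT={a, b, e}
  B2:  IN={a, b, e}  OUT={a, b, e}
  B3:  IN={a, b, e}  OUT={b, e}
  B4:  IN={b, e}  OUT={}

Merge at B3: OUT[B3] = IN[B4] = {b, e}
Applying B3's transfer function to that OUT value gives IN[B3] (row B3 above).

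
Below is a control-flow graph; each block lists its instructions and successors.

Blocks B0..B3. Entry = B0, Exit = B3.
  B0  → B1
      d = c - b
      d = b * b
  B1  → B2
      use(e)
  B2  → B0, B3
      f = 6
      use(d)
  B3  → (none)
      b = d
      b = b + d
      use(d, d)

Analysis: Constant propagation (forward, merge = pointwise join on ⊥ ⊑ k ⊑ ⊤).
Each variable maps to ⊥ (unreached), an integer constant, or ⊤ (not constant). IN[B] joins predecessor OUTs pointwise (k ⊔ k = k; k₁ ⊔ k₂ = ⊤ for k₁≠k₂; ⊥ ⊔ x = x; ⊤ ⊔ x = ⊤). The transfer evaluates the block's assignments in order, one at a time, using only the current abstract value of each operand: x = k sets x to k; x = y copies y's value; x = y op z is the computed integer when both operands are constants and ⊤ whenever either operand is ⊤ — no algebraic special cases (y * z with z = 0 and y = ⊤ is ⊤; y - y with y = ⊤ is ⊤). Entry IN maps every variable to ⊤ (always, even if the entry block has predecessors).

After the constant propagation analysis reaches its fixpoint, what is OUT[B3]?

Converged values:
  B0:  IN=(all ⊤)  OUT=(all ⊤)
  B1:  IN=(all ⊤)  OUT=(all ⊤)
  B2:  IN=(all ⊤)  OUT={f:6; rest ⊤}
  B3:  IN={f:6; rest ⊤}  OUT={f:6; rest ⊤}

Merge at B3: IN[B3] = OUT[B2] = {a: ⊤, b: ⊤, c: ⊤, d: ⊤, e: ⊤, f: 6}
Applying B3's transfer function to that IN value gives OUT[B3] (row B3 above).

Answer: {a: ⊤, b: ⊤, c: ⊤, d: ⊤, e: ⊤, f: 6}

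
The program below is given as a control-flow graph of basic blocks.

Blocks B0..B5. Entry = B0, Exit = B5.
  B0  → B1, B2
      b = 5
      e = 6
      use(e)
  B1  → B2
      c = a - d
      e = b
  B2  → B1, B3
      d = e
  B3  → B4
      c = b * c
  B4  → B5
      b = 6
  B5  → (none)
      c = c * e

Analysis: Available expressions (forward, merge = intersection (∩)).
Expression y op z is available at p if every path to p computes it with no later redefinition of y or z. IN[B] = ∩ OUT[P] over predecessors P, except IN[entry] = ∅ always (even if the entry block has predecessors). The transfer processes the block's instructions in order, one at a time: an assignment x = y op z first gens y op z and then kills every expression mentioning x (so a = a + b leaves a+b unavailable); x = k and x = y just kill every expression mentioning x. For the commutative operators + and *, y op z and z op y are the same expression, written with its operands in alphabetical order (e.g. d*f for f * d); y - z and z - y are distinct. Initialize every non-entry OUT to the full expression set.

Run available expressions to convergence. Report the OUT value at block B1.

Answer: {a-d}

Trace:
Per-block solution:
  B0:  IN={}  OUT={}
  B1:  IN={}  OUT={a-d}
  B2:  IN={}  OUT={}
  B3:  IN={}  OUT={}
  B4:  IN={}  OUT={}
  B5:  IN={}  OUT={}

Merge at B1: IN[B1] = OUT[B0] ∩ OUT[B2] = {}
Applying B1's transfer function to that IN value gives OUT[B1] (row B1 above).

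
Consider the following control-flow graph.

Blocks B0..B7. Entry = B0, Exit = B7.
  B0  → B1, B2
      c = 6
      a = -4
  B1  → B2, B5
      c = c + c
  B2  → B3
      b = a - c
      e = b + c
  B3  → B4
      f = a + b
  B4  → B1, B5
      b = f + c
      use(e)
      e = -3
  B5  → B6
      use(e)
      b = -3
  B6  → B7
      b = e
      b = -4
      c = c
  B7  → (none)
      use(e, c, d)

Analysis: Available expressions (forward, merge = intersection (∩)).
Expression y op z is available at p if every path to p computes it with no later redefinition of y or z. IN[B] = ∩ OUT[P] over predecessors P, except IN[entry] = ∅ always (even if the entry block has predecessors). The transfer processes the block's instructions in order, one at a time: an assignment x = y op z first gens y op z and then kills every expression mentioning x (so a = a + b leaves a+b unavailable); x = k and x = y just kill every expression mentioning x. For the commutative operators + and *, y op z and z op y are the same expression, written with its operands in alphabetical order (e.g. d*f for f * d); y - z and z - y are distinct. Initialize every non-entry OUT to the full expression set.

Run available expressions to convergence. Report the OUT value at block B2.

Answer: {a-c, b+c}

Trace:
Per-block solution:
  B0:   IN={}   OUT={}
  B1:   IN={}   OUT={}
  B2:   IN={}   OUT={a-c, b+c}
  B3:   IN={a-c, b+c}   OUT={a+b, a-c, b+c}
  B4:   IN={a+b, a-c, b+c}   OUT={a-c, c+f}
  B5:   IN={}   OUT={}
  B6:   IN={}   OUT={}
  B7:   IN={}   OUT={}

Merge at B2: IN[B2] = OUT[B0] ∩ OUT[B1] = {}
Applying B2's transfer function to that IN value gives OUT[B2] (row B2 above).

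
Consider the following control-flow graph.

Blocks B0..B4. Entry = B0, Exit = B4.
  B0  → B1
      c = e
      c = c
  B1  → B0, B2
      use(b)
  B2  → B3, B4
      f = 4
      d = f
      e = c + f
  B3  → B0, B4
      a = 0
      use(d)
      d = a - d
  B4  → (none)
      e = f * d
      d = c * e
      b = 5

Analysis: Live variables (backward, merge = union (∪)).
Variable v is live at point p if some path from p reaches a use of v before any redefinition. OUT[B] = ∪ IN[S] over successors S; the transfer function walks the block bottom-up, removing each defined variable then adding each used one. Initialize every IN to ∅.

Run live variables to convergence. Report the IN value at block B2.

Per-block solution:
  B0:  IN={b, e}  OUT={b, c, e}
  B1:  IN={b, c, e}  OUT={b, c, e}
  B2:  IN={b, c}  OUT={b, c, d, e, f}
  B3:  IN={b, c, d, e, f}  OUT={b, c, d, e, f}
  B4:  IN={c, d, f}  OUT={}

Merge at B2: OUT[B2] = IN[B3] ⊔ IN[B4] = {b, c, d, e, f}
Applying B2's transfer function to that OUT value gives IN[B2] (row B2 above).

Answer: {b, c}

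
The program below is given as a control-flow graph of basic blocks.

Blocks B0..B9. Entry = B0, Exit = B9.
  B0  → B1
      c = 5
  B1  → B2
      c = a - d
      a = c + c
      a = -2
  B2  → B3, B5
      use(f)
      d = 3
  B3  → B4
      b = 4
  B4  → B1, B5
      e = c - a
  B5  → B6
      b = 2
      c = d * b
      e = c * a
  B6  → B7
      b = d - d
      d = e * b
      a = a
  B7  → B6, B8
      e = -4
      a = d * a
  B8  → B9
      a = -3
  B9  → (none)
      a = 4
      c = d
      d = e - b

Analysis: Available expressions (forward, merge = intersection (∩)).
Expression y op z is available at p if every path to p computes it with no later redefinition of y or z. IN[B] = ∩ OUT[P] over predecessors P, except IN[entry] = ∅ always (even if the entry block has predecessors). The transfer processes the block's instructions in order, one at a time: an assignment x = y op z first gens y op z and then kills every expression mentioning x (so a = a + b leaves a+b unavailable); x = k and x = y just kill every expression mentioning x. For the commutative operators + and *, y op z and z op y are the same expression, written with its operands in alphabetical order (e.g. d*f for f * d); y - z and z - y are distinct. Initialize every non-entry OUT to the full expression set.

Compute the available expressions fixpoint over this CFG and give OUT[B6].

Answer: {b*e}

Working:
Fixpoint table:
  B0:   IN={}   OUT={}
  B1:   IN={}   OUT={c+c}
  B2:   IN={c+c}   OUT={c+c}
  B3:   IN={c+c}   OUT={c+c}
  B4:   IN={c+c}   OUT={c+c, c-a}
  B5:   IN={c+c}   OUT={a*c, b*d}
  B6:   IN={}   OUT={b*e}
  B7:   IN={b*e}   OUT={}
  B8:   IN={}   OUT={}
  B9:   IN={}   OUT={e-b}

Merge at B6: IN[B6] = OUT[B5] ∩ OUT[B7] = {}
Applying B6's transfer function to that IN value gives OUT[B6] (row B6 above).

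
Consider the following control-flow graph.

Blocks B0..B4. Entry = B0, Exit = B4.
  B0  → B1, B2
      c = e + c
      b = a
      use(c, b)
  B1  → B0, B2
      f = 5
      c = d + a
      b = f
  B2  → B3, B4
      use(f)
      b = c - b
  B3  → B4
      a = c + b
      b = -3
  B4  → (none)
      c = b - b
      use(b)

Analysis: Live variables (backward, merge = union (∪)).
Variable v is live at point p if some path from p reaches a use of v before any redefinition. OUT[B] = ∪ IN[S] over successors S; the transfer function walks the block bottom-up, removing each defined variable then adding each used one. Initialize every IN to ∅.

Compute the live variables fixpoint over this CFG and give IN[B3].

Fixpoint table:
  B0:   IN={a, c, d, e, f}   OUT={a, b, c, d, e, f}
  B1:   IN={a, d, e}   OUT={a, b, c, d, e, f}
  B2:   IN={b, c, f}   OUT={b, c}
  B3:   IN={b, c}   OUT={b}
  B4:   IN={b}   OUT={}

Merge at B3: OUT[B3] = IN[B4] = {b}
Applying B3's transfer function to that OUT value gives IN[B3] (row B3 above).

Answer: {b, c}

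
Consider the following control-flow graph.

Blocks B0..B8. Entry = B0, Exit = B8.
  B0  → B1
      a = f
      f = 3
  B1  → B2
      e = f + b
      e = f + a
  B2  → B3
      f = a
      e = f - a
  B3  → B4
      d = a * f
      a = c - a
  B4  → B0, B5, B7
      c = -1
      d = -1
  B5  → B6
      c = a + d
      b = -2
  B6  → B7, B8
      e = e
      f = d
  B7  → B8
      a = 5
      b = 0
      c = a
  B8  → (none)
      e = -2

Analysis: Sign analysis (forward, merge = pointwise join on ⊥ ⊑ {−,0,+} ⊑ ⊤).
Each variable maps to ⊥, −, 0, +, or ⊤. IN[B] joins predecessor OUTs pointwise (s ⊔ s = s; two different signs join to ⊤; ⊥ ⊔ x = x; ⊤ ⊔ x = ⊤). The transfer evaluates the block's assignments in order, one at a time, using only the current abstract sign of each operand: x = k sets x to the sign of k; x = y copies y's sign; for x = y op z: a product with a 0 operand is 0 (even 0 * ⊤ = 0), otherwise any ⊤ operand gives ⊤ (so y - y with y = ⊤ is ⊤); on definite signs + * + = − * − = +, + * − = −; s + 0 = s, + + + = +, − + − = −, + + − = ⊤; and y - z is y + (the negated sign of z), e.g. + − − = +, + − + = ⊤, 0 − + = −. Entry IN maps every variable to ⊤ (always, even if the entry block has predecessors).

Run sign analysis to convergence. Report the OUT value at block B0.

Fixpoint table:
  B0: | IN=(all ⊤) | OUT={f:+; rest ⊤}
  B1: | IN={f:+; rest ⊤} | OUT={f:+; rest ⊤}
  B2: | IN={f:+; rest ⊤} | OUT=(all ⊤)
  B3: | IN=(all ⊤) | OUT=(all ⊤)
  B4: | IN=(all ⊤) | OUT={c:-, d:-; rest ⊤}
  B5: | IN={c:-, d:-; rest ⊤} | OUT={b:-, d:-; rest ⊤}
  B6: | IN={b:-, d:-; rest ⊤} | OUT={b:-, d:-, f:-; rest ⊤}
  B7: | IN={d:-; rest ⊤} | OUT={a:+, b:0, c:+, d:-; rest ⊤}
  B8: | IN={d:-; rest ⊤} | OUT={d:-, e:-; rest ⊤}

Merge at B0 (entry node, so the boundary value (all ⊤) is joined with the incoming edge(s)): IN[B0] = (all ⊤) ⊔ OUT[B4] = {a: ⊤, b: ⊤, c: ⊤, d: ⊤, e: ⊤, f: ⊤}
Applying B0's transfer function to that IN value gives OUT[B0] (row B0 above).

Answer: {a: ⊤, b: ⊤, c: ⊤, d: ⊤, e: ⊤, f: +}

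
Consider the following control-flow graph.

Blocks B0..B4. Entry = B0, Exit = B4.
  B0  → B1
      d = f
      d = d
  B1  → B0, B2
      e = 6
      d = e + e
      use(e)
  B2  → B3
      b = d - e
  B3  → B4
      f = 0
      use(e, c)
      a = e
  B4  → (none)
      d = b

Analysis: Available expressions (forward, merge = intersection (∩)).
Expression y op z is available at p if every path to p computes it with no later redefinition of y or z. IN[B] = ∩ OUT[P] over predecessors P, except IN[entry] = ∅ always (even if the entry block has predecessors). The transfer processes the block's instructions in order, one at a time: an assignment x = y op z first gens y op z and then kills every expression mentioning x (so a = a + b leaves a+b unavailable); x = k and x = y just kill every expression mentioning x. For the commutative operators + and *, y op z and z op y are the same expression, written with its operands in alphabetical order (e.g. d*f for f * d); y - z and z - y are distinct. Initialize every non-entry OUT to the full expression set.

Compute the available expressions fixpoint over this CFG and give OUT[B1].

Converged values:
  B0:   IN={}   OUT={}
  B1:   IN={}   OUT={e+e}
  B2:   IN={e+e}   OUT={d-e, e+e}
  B3:   IN={d-e, e+e}   OUT={d-e, e+e}
  B4:   IN={d-e, e+e}   OUT={e+e}

Merge at B1: IN[B1] = OUT[B0] = {}
Applying B1's transfer function to that IN value gives OUT[B1] (row B1 above).

Answer: {e+e}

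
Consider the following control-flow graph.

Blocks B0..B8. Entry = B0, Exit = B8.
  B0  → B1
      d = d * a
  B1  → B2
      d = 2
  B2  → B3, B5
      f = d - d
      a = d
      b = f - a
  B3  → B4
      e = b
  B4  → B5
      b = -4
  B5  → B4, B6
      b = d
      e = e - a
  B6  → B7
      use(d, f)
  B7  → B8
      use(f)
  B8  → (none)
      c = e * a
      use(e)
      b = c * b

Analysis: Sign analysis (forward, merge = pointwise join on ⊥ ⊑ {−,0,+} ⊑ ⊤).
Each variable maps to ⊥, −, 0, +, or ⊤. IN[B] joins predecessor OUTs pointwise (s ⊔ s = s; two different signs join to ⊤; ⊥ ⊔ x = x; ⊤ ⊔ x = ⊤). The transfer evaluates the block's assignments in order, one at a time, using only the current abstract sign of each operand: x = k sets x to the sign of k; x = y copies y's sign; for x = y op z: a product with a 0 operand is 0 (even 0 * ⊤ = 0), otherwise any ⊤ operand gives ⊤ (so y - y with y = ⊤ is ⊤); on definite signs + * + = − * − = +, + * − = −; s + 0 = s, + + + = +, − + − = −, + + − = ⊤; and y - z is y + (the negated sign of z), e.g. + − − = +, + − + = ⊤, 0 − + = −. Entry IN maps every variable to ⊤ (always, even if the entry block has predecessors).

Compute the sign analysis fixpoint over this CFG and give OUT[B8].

Fixpoint table:
  B0:  IN=(all ⊤)  OUT=(all ⊤)
  B1:  IN=(all ⊤)  OUT={d:+; rest ⊤}
  B2:  IN={d:+; rest ⊤}  OUT={a:+, d:+; rest ⊤}
  B3:  IN={a:+, d:+; rest ⊤}  OUT={a:+, d:+; rest ⊤}
  B4:  IN={a:+, d:+; rest ⊤}  OUT={a:+, b:-, d:+; rest ⊤}
  B5:  IN={a:+, d:+; rest ⊤}  OUT={a:+, b:+, d:+; rest ⊤}
  B6:  IN={a:+, b:+, d:+; rest ⊤}  OUT={a:+, b:+, d:+; rest ⊤}
  B7:  IN={a:+, b:+, d:+; rest ⊤}  OUT={a:+, b:+, d:+; rest ⊤}
  B8:  IN={a:+, b:+, d:+; rest ⊤}  OUT={a:+, d:+; rest ⊤}

Merge at B8: IN[B8] = OUT[B7] = {a: +, b: +, c: ⊤, d: +, e: ⊤, f: ⊤}
Applying B8's transfer function to that IN value gives OUT[B8] (row B8 above).

Answer: {a: +, b: ⊤, c: ⊤, d: +, e: ⊤, f: ⊤}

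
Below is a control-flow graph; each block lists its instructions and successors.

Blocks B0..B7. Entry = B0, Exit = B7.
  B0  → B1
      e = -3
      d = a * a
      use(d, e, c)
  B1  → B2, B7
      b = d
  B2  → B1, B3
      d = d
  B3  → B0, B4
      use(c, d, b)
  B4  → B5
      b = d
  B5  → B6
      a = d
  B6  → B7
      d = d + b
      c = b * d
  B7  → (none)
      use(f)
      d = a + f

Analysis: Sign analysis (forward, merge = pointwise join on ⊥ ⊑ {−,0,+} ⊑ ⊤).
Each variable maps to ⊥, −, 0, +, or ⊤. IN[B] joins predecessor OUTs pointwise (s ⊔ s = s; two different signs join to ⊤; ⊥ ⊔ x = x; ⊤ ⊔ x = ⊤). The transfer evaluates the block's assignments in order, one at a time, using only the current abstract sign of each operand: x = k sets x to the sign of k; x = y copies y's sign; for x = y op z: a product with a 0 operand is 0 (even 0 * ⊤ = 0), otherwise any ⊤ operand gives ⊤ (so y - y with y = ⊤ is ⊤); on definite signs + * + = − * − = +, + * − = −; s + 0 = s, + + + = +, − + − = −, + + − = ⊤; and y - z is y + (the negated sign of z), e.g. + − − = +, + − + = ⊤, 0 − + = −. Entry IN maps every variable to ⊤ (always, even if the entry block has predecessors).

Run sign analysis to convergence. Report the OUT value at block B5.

Fixpoint table:
  B0:  IN=(all ⊤)  OUT={e:-; rest ⊤}
  B1:  IN={e:-; rest ⊤}  OUT={e:-; rest ⊤}
  B2:  IN={e:-; rest ⊤}  OUT={e:-; rest ⊤}
  B3:  IN={e:-; rest ⊤}  OUT={e:-; rest ⊤}
  B4:  IN={e:-; rest ⊤}  OUT={e:-; rest ⊤}
  B5:  IN={e:-; rest ⊤}  OUT={e:-; rest ⊤}
  B6:  IN={e:-; rest ⊤}  OUT={e:-; rest ⊤}
  B7:  IN={e:-; rest ⊤}  OUT={e:-; rest ⊤}

Merge at B5: IN[B5] = OUT[B4] = {a: ⊤, b: ⊤, c: ⊤, d: ⊤, e: -, f: ⊤}
Applying B5's transfer function to that IN value gives OUT[B5] (row B5 above).

Answer: {a: ⊤, b: ⊤, c: ⊤, d: ⊤, e: -, f: ⊤}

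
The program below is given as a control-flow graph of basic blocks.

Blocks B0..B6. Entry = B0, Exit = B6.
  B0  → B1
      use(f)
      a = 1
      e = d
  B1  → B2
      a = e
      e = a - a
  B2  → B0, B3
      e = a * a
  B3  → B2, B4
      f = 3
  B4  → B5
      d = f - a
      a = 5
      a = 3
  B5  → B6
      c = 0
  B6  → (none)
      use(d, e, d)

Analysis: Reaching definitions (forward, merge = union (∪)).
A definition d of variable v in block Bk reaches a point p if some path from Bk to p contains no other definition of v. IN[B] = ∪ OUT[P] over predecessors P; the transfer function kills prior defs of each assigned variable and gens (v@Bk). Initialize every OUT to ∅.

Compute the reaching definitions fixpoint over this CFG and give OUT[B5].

Converged values:
  B0:  IN={a@B1, e@B2, f@B3}  OUT={a@B0, e@B0, f@B3}
  B1:  IN={a@B0, e@B0, f@B3}  OUT={a@B1, e@B1, f@B3}
  B2:  IN={a@B1, e@B1, e@B2, f@B3}  OUT={a@B1, e@B2, f@B3}
  B3:  IN={a@B1, e@B2, f@B3}  OUT={a@B1, e@B2, f@B3}
  B4:  IN={a@B1, e@B2, f@B3}  OUT={a@B4, d@B4, e@B2, f@B3}
  B5:  IN={a@B4, d@B4, e@B2, f@B3}  OUT={a@B4, c@B5, d@B4, e@B2, f@B3}
  B6:  IN={a@B4, c@B5, d@B4, e@B2, f@B3}  OUT={a@B4, c@B5, d@B4, e@B2, f@B3}

Merge at B5: IN[B5] = OUT[B4] = {a@B4, d@B4, e@B2, f@B3}
Applying B5's transfer function to that IN value gives OUT[B5] (row B5 above).

Answer: {a@B4, c@B5, d@B4, e@B2, f@B3}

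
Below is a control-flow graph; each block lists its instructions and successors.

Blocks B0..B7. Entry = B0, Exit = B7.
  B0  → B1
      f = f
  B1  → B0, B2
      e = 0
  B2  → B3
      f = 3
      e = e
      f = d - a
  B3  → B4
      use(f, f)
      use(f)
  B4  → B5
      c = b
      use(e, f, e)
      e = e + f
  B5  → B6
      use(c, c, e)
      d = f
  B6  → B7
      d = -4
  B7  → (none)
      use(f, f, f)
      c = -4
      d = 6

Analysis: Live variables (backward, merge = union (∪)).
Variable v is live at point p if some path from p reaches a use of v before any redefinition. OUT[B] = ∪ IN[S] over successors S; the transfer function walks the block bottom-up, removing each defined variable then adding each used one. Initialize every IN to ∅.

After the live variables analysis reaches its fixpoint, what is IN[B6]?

Answer: {f}

Working:
Converged values:
  B0:   IN={a, b, d, f}   OUT={a, b, d, f}
  B1:   IN={a, b, d, f}   OUT={a, b, d, e, f}
  B2:   IN={a, b, d, e}   OUT={b, e, f}
  B3:   IN={b, e, f}   OUT={b, e, f}
  B4:   IN={b, e, f}   OUT={c, e, f}
  B5:   IN={c, e, f}   OUT={f}
  B6:   IN={f}   OUT={f}
  B7:   IN={f}   OUT={}

Merge at B6: OUT[B6] = IN[B7] = {f}
Applying B6's transfer function to that OUT value gives IN[B6] (row B6 above).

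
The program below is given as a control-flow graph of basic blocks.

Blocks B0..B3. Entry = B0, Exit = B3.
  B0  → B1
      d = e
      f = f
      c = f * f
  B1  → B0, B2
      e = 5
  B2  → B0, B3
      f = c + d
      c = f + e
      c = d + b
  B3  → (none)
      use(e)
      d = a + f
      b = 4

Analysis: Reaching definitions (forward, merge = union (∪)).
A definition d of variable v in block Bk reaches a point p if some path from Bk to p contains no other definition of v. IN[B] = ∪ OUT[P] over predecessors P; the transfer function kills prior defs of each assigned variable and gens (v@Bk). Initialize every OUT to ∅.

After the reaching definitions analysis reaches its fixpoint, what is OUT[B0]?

Converged values:
  B0:   IN={c@B0, c@B2, d@B0, e@B1, f@B0, f@B2}   OUT={c@B0, d@B0, e@B1, f@B0}
  B1:   IN={c@B0, d@B0, e@B1, f@B0}   OUT={c@B0, d@B0, e@B1, f@B0}
  B2:   IN={c@B0, d@B0, e@B1, f@B0}   OUT={c@B2, d@B0, e@B1, f@B2}
  B3:   IN={c@B2, d@B0, e@B1, f@B2}   OUT={b@B3, c@B2, d@B3, e@B1, f@B2}

Merge at B0 (entry node, so the boundary value {} is joined with the incoming edge(s)): IN[B0] = {} ⊔ OUT[B1] ⊔ OUT[B2] = {c@B0, c@B2, d@B0, e@B1, f@B0, f@B2}
Applying B0's transfer function to that IN value gives OUT[B0] (row B0 above).

Answer: {c@B0, d@B0, e@B1, f@B0}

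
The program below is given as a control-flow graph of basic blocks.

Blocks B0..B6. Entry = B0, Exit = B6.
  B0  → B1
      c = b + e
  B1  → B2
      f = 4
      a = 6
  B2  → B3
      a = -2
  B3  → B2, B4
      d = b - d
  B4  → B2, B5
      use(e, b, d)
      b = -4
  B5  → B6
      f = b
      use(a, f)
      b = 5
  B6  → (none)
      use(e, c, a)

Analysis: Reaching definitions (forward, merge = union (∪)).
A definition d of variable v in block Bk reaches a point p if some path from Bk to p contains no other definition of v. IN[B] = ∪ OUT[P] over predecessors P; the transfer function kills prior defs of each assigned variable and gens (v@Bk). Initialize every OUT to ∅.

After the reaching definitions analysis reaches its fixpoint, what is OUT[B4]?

Per-block solution:
  B0:  IN={}  OUT={c@B0}
  B1:  IN={c@B0}  OUT={a@B1, c@B0, f@B1}
  B2:  IN={a@B1, a@B2, b@B4, c@B0, d@B3, f@B1}  OUT={a@B2, b@B4, c@B0, d@B3, f@B1}
  B3:  IN={a@B2, b@B4, c@B0, d@B3, f@B1}  OUT={a@B2, b@B4, c@B0, d@B3, f@B1}
  B4:  IN={a@B2, b@B4, c@B0, d@B3, f@B1}  OUT={a@B2, b@B4, c@B0, d@B3, f@B1}
  B5:  IN={a@B2, b@B4, c@B0, d@B3, f@B1}  OUT={a@B2, b@B5, c@B0, d@B3, f@B5}
  B6:  IN={a@B2, b@B5, c@B0, d@B3, f@B5}  OUT={a@B2, b@B5, c@B0, d@B3, f@B5}

Merge at B4: IN[B4] = OUT[B3] = {a@B2, b@B4, c@B0, d@B3, f@B1}
Applying B4's transfer function to that IN value gives OUT[B4] (row B4 above).

Answer: {a@B2, b@B4, c@B0, d@B3, f@B1}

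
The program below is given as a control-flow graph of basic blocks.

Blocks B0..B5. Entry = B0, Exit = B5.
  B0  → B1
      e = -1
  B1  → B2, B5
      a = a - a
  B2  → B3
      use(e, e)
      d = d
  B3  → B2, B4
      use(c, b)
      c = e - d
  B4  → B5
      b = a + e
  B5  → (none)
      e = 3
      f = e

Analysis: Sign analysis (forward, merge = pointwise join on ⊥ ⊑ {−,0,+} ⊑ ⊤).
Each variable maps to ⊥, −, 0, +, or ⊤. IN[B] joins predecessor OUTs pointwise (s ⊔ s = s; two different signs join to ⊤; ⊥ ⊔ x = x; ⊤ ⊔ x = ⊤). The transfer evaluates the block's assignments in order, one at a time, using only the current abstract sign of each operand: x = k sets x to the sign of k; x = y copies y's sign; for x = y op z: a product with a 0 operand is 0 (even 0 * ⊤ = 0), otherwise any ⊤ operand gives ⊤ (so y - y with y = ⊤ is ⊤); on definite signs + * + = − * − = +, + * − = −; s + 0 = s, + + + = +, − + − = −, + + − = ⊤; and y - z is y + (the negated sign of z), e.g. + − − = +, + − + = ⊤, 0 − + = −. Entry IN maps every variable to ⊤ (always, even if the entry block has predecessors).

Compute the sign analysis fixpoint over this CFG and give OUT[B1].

Converged values:
  B0:   IN=(all ⊤)   OUT={e:-; rest ⊤}
  B1:   IN={e:-; rest ⊤}   OUT={e:-; rest ⊤}
  B2:   IN={e:-; rest ⊤}   OUT={e:-; rest ⊤}
  B3:   IN={e:-; rest ⊤}   OUT={e:-; rest ⊤}
  B4:   IN={e:-; rest ⊤}   OUT={e:-; rest ⊤}
  B5:   IN={e:-; rest ⊤}   OUT={e:+, f:+; rest ⊤}

Merge at B1: IN[B1] = OUT[B0] = {a: ⊤, b: ⊤, c: ⊤, d: ⊤, e: -, f: ⊤}
Applying B1's transfer function to that IN value gives OUT[B1] (row B1 above).

Answer: {a: ⊤, b: ⊤, c: ⊤, d: ⊤, e: -, f: ⊤}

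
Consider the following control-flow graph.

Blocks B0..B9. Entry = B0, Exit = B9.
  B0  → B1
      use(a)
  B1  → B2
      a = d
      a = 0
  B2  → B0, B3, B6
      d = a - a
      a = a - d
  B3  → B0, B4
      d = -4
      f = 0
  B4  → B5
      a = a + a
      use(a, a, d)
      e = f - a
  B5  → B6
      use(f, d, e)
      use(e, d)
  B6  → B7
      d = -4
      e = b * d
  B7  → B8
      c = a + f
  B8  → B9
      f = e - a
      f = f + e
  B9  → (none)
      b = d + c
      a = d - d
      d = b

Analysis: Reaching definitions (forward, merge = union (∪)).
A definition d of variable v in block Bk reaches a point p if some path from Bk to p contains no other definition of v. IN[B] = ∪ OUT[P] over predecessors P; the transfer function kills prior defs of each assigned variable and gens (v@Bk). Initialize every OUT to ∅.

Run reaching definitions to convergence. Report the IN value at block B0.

Per-block solution:
  B0:   IN={a@B2, d@B2, d@B3, f@B3}   OUT={a@B2, d@B2, d@B3, f@B3}
  B1:   IN={a@B2, d@B2, d@B3, f@B3}   OUT={a@B1, d@B2, d@B3, f@B3}
  B2:   IN={a@B1, d@B2, d@B3, f@B3}   OUT={a@B2, d@B2, f@B3}
  B3:   IN={a@B2, d@B2, f@B3}   OUT={a@B2, d@B3, f@B3}
  B4:   IN={a@B2, d@B3, f@B3}   OUT={a@B4, d@B3, e@B4, f@B3}
  B5:   IN={a@B4, d@B3, e@B4, f@B3}   OUT={a@B4, d@B3, e@B4, f@B3}
  B6:   IN={a@B2, a@B4, d@B2, d@B3, e@B4, f@B3}   OUT={a@B2, a@B4, d@B6, e@B6, f@B3}
  B7:   IN={a@B2, a@B4, d@B6, e@B6, f@B3}   OUT={a@B2, a@B4, c@B7, d@B6, e@B6, f@B3}
  B8:   IN={a@B2, a@B4, c@B7, d@B6, e@B6, f@B3}   OUT={a@B2, a@B4, c@B7, d@B6, e@B6, f@B8}
  B9:   IN={a@B2, a@B4, c@B7, d@B6, e@B6, f@B8}   OUT={a@B9, b@B9, c@B7, d@B9, e@B6, f@B8}

Merge at B0 (entry node, so the boundary value {} is joined with the incoming edge(s)): IN[B0] = {} ⊔ OUT[B2] ⊔ OUT[B3] = {a@B2, d@B2, d@B3, f@B3}

Answer: {a@B2, d@B2, d@B3, f@B3}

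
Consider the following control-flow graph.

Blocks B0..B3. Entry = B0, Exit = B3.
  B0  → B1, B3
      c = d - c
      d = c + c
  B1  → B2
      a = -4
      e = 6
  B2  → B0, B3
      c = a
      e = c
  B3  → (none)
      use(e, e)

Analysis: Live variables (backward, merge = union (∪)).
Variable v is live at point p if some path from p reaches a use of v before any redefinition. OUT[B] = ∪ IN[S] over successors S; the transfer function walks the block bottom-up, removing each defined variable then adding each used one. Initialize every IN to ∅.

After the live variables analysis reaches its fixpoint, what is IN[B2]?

Answer: {a, d}

Trace:
Per-block solution:
  B0: | IN={c, d, e} | OUT={d, e}
  B1: | IN={d} | OUT={a, d}
  B2: | IN={a, d} | OUT={c, d, e}
  B3: | IN={e} | OUT={}

Merge at B2: OUT[B2] = IN[B0] ⊔ IN[B3] = {c, d, e}
Applying B2's transfer function to that OUT value gives IN[B2] (row B2 above).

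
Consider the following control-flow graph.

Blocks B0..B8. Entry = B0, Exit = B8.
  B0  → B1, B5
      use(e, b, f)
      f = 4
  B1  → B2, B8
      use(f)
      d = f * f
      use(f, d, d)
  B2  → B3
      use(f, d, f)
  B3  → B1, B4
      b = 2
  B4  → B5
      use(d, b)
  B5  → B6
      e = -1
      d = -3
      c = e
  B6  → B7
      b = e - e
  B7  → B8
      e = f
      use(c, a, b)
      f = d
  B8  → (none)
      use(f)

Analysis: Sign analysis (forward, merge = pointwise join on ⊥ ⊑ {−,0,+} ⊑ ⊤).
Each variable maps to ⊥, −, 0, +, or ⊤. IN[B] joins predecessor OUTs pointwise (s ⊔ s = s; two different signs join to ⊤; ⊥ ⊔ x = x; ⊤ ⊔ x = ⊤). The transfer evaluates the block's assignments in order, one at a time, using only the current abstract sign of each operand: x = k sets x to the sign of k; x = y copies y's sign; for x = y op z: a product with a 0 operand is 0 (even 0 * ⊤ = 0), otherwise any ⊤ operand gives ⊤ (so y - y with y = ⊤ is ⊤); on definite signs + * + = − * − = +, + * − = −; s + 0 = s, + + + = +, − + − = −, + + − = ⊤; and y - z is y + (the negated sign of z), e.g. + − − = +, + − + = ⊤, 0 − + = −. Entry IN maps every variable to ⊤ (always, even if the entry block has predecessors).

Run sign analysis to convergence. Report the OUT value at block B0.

Fixpoint table:
  B0: | IN=(all ⊤) | OUT={f:+; rest ⊤}
  B1: | IN={f:+; rest ⊤} | OUT={d:+, f:+; rest ⊤}
  B2: | IN={d:+, f:+; rest ⊤} | OUT={d:+, f:+; rest ⊤}
  B3: | IN={d:+, f:+; rest ⊤} | OUT={b:+, d:+, f:+; rest ⊤}
  B4: | IN={b:+, d:+, f:+; rest ⊤} | OUT={b:+, d:+, f:+; rest ⊤}
  B5: | IN={f:+; rest ⊤} | OUT={c:-, d:-, e:-, f:+; rest ⊤}
  B6: | IN={c:-, d:-, e:-, f:+; rest ⊤} | OUT={c:-, d:-, e:-, f:+; rest ⊤}
  B7: | IN={c:-, d:-, e:-, f:+; rest ⊤} | OUT={c:-, d:-, e:+, f:-; rest ⊤}
  B8: | IN=(all ⊤) | OUT=(all ⊤)

B0 is the boundary node: IN[B0] = {a: ⊤, b: ⊤, c: ⊤, d: ⊤, e: ⊤, f: ⊤}
Applying B0's transfer function to that IN value gives OUT[B0] (row B0 above).

Answer: {a: ⊤, b: ⊤, c: ⊤, d: ⊤, e: ⊤, f: +}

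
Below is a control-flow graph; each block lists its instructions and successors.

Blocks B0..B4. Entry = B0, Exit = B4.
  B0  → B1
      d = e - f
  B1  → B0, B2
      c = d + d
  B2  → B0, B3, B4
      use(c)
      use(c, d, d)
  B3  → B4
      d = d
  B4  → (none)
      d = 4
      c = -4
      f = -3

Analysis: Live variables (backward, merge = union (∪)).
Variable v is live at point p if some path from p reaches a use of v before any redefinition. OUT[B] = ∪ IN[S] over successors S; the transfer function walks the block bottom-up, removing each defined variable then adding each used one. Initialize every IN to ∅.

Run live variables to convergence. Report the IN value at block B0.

Per-block solution:
  B0:   IN={e, f}   OUT={d, e, f}
  B1:   IN={d, e, f}   OUT={c, d, e, f}
  B2:   IN={c, d, e, f}   OUT={d, e, f}
  B3:   IN={d}   OUT={}
  B4:   IN={}   OUT={}

Merge at B0: OUT[B0] = IN[B1] = {d, e, f}
Applying B0's transfer function to that OUT value gives IN[B0] (row B0 above).

Answer: {e, f}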